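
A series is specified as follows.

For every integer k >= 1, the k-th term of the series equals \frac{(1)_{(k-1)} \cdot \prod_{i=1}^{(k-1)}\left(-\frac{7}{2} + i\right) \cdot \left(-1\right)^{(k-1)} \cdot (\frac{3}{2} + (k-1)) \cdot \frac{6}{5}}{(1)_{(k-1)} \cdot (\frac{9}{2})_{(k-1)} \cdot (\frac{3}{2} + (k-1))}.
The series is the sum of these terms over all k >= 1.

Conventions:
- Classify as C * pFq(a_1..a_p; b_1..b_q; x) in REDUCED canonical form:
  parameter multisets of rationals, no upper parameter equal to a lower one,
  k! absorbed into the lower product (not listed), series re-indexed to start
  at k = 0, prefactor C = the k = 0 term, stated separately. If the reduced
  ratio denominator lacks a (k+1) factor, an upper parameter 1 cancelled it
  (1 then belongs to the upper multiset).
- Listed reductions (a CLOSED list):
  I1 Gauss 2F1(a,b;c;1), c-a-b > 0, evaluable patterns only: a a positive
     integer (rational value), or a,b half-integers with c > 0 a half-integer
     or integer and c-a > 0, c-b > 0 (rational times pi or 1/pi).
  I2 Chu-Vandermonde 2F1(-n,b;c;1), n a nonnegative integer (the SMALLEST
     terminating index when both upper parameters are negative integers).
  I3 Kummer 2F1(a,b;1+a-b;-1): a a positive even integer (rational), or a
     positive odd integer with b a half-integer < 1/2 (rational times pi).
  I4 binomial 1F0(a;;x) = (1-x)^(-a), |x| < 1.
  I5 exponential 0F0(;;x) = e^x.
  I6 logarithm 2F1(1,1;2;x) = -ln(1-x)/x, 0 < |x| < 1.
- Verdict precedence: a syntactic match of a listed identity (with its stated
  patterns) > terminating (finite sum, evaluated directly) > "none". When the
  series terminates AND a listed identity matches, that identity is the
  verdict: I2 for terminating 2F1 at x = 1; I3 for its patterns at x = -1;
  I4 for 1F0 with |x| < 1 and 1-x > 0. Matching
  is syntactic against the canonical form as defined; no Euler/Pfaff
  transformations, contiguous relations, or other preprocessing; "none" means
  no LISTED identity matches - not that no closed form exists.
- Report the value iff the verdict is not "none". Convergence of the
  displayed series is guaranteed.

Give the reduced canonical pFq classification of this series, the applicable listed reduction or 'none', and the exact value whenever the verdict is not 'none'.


Canonical form: C = \frac{6}{5} times 2F1 with upper {-\frac{5}{2}, 1}, lower {\frac{9}{2}}, x = -1. Verdict: this is Kummer (I3) (x = -1; c = \frac{9}{2} equals 1+a-b for upper {-\frac{5}{2}, 1}: listed pattern). Sum: \frac{21}{32} \cdot \pi.

Key step: t_0 being \frac{6}{5}, k + 3/2 divides numerator and denominator alike; prefactor 6/5 after cancelling.
Step ratio: r(k) = -1 * (k-\frac{5}{2}) (k+1) / [(k+\frac{9}{2}) (k+1)] ; factor over Q: parameters, x = -1, and C = \frac{6}{5}.


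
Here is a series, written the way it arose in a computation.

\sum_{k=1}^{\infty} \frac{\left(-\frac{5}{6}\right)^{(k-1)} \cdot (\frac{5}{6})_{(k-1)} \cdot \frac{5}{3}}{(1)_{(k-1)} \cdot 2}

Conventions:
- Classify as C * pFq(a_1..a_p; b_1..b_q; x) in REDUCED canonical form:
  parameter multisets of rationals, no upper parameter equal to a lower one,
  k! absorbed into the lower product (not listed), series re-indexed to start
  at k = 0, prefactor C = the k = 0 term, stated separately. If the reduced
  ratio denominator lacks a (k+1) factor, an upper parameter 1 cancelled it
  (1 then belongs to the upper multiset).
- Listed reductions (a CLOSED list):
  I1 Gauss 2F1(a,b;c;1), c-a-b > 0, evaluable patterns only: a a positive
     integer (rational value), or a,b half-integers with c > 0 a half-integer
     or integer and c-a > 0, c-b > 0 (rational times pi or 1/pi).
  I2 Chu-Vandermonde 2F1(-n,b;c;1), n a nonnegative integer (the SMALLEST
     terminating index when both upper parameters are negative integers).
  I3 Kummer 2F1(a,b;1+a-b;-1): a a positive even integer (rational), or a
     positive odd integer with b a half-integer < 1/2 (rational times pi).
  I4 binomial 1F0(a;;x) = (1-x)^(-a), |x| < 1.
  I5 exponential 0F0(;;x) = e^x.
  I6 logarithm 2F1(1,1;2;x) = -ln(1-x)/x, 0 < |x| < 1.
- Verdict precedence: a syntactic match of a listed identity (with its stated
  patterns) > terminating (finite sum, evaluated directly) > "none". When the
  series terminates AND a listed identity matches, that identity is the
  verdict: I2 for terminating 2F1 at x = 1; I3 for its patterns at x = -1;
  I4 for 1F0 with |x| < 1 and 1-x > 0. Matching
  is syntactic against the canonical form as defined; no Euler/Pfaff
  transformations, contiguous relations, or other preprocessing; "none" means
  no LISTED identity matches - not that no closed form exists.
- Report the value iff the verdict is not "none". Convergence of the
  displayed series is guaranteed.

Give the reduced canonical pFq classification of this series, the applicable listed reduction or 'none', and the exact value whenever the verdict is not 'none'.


With C = \frac{5}{6}: the canonical form is 1F0(\frac{5}{6}; -; -\frac{5}{6}). Verdict (x = -\frac{5}{6}): binomial (I4) applies (the 1F0 binomial series: exponent -5/6, x = -\frac{5}{6}). Hence: \frac{5}{6} \cdot \left(\frac{11}{6}\right)^{-\frac{5}{6}}.

First insight: t_0 being \frac{5}{6}, the constant factors (C = 5/6) combine into one prefactor.
Term ratio: r(k) = -\frac{5}{6} * (k+\frac{5}{6}) / [(k+1)] - rational in k. x = -\frac{5}{6}; t_0 = \frac{5}{6}; negate the roots.


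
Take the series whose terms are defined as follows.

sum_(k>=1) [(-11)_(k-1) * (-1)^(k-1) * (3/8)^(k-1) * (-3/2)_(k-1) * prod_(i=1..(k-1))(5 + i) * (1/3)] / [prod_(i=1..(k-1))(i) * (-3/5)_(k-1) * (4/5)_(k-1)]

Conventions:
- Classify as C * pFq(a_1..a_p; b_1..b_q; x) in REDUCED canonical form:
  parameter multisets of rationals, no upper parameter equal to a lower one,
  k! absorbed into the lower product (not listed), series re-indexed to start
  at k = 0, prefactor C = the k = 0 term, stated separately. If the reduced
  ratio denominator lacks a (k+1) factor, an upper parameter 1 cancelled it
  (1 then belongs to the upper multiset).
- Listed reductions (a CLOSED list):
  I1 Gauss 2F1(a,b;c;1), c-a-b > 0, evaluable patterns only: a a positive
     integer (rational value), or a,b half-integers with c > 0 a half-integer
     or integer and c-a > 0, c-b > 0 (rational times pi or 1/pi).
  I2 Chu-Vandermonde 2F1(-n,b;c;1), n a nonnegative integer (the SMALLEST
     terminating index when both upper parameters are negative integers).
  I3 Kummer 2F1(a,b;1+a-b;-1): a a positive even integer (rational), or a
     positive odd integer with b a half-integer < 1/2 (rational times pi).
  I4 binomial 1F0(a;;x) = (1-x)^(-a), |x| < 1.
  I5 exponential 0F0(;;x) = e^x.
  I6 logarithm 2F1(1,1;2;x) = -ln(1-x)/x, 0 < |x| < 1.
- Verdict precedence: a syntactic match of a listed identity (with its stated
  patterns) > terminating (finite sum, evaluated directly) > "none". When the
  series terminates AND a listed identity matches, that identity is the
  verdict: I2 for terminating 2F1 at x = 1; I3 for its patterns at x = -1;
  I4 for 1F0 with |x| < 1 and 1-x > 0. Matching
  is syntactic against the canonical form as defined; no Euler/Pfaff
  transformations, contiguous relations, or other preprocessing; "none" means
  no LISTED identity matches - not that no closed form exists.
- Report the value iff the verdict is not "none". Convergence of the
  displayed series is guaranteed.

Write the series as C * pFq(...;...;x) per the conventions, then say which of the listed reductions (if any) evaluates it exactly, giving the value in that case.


The series (x = -3/8) is 3F2: upper {-11, -3/2, 6}, lower {-3/5, 4/5}, prefactor 1/3. Verdict: terminating - no listed pattern fits, but -11 in the upper list cuts the series at k = 11; direct evaluation. Value: -224774328579271259055688660391/183326873898799639509860352.

The tell: x = (-3/8) and the product of the first k integers (prefactor 1/3) is k!.
Adjacent-term ratio: r(k) = (-3/8) * (k-11) (k-3/2) (k+6) / [(k-3/5) (k+4/5) (k+1)] - rational; roots negated = parameters, x = (-3/8), C = 1/3.


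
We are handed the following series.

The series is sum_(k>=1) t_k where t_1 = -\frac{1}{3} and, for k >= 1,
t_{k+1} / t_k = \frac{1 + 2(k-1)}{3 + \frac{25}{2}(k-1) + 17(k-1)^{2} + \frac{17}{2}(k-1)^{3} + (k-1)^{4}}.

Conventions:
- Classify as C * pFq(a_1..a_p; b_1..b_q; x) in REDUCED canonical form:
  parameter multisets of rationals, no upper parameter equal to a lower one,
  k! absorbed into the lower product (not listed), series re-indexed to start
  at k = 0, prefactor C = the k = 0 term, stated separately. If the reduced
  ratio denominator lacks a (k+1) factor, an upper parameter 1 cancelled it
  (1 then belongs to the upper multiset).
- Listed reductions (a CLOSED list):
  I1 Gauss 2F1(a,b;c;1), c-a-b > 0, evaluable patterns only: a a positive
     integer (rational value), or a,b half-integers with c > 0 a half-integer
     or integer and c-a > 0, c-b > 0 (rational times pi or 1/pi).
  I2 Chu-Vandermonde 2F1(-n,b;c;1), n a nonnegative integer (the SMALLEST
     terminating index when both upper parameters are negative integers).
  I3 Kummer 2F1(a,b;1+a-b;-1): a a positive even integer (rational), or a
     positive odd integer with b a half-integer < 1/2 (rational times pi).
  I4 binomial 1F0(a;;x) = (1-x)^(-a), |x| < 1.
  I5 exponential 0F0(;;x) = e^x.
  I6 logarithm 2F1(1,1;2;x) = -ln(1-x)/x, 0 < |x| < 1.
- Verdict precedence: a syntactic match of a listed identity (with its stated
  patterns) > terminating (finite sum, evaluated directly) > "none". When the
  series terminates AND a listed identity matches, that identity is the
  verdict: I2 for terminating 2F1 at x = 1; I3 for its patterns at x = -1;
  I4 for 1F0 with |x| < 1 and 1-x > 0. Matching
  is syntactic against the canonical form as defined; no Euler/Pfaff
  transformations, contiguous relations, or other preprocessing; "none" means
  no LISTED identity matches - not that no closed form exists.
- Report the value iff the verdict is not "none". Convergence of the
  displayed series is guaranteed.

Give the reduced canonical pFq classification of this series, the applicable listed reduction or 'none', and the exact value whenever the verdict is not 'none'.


At argument 2: a 0F2 with upper {-}, lower {1, 6}, scaled by C = -\frac{1}{3}. Verdict: none - at argument 2 the multisets {-} ; {1, 6} match no listed identity.

The tell: t_0 being -\frac{1}{3}, the parameter 1/2 appears in both the upper and lower lists and cancels.
Step ratio: r(k) = 2 * 1 / [(k+1) (k+6) (k+1)] - poly over poly, x = 2 from leading terms; C = -\frac{1}{3} at k = 0.


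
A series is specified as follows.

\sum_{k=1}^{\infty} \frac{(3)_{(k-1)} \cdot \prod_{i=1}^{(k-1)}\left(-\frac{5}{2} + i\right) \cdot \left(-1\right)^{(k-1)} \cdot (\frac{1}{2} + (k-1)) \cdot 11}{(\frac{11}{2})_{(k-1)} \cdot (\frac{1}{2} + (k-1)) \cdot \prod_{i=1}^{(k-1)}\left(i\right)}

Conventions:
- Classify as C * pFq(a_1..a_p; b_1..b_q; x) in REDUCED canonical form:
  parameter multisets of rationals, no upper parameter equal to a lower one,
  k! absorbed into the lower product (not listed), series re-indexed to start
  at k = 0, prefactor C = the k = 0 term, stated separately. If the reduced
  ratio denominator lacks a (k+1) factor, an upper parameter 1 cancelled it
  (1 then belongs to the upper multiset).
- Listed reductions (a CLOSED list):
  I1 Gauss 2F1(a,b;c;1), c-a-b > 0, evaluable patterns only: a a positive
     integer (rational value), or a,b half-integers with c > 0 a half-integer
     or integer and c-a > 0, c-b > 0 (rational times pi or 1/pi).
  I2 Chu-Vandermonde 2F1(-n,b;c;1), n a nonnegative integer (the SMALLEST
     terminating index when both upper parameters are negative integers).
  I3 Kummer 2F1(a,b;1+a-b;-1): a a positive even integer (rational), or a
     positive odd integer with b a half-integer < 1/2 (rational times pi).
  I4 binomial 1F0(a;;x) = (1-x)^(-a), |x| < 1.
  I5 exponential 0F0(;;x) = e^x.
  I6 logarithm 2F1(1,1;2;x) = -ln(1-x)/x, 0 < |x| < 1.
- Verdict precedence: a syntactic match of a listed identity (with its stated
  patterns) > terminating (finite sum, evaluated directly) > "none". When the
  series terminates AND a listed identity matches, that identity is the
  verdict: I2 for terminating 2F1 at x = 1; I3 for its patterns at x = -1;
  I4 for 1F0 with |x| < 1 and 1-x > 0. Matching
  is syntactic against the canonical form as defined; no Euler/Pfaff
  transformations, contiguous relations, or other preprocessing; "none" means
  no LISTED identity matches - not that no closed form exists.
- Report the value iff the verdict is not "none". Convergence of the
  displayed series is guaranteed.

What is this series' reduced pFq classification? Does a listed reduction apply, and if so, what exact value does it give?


This is 11 * 2F1(-\frac{3}{2}, 3; \frac{11}{2}; -1) in reduced canonical form. Verdict: Kummer (I3) fires (x = -1; c = \frac{11}{2} equals 1+a-b for upper {-\frac{3}{2}, 3}: listed pattern). Sum: \frac{3465}{512} \cdot \pi.

First insight: t_0 = 11 here, and the product of the first k integers (prefactor 11) is k!.
Step ratio: r(k) = -1 * (k-\frac{3}{2}) (k+3) / [(k+\frac{11}{2}) (k+1)] - rational in k. x = -1; t_0 = 11; negate the roots.


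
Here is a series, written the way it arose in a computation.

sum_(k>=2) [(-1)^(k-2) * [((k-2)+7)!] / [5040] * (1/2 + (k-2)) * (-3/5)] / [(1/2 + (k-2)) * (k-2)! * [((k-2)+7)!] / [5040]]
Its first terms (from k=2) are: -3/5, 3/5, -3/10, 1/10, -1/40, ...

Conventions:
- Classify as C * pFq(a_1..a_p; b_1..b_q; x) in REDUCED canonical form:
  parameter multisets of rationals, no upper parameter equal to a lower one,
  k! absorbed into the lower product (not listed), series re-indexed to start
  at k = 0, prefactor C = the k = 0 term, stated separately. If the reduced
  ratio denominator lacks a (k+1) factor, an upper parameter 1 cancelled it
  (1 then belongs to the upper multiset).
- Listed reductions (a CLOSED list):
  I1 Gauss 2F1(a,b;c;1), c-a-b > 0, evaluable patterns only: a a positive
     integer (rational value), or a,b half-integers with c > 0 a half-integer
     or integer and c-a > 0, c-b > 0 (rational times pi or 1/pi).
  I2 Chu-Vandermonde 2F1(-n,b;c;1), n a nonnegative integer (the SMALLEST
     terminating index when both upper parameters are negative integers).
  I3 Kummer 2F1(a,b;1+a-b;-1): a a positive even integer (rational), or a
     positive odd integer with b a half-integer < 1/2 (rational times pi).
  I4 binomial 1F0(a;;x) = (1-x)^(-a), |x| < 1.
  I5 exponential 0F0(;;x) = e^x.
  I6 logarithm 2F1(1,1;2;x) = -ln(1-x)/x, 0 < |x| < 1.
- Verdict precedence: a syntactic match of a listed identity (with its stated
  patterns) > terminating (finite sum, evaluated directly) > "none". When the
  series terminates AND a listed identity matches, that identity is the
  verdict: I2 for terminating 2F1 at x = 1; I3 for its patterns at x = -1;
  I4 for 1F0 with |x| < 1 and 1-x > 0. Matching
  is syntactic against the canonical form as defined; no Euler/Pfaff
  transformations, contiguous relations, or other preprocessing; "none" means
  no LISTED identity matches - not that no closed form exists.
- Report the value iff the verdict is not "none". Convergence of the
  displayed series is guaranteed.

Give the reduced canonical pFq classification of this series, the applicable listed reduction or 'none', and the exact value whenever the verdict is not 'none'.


This is -3/5 * 0F0(-; -; -1) in reduced canonical form. Verdict (x = -1): the exponential series (I5) applies (the 0F0 exponential series at x = -1). Value: (-3/5) * e^(-1).

Structural cue: with t_0 = -3/5, the denominator's factorial ratio (C = -3/5, x = -1) is a lower Pochhammer.
Ratio: r(k) = (-1) * 1 / [(k+1)] - poly over poly, x = (-1) from leading terms; C = -3/5 at k = 0.


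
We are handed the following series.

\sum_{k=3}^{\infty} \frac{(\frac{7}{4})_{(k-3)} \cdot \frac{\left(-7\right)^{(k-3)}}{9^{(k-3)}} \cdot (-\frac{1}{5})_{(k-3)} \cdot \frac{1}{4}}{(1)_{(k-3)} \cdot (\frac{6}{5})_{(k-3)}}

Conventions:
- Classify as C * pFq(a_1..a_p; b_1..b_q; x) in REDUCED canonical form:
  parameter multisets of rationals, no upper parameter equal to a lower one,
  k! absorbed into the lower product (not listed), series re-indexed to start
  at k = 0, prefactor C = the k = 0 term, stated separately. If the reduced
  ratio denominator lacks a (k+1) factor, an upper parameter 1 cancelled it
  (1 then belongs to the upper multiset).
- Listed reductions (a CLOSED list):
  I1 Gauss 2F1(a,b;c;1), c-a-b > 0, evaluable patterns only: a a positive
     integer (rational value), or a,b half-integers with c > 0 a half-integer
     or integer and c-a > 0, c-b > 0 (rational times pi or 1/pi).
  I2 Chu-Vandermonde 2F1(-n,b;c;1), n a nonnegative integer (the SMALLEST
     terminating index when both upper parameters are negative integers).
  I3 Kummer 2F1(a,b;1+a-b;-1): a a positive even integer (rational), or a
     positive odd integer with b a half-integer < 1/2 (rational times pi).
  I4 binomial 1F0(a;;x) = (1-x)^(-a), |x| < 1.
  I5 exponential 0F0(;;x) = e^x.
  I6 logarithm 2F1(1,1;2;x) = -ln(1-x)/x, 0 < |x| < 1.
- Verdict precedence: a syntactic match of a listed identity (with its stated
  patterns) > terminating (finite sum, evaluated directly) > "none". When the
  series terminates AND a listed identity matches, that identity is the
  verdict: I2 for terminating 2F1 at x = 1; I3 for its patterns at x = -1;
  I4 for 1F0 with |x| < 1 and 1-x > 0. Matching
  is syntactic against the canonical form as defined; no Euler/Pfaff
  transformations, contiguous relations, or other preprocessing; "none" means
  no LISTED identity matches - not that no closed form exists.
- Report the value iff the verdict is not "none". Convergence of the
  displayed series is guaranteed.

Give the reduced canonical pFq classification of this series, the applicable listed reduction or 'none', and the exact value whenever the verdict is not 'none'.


Classification (C = \frac{1}{4}): 2F1 with upper {-\frac{1}{5}, \frac{7}{4}}, lower {\frac{6}{5}}, argument x = -\frac{7}{9}. Verdict: none - this 2F1 at x = -\frac{7}{9} matches no listed pattern, and upper {-\frac{1}{5}, \frac{7}{4}} holds no stopper.

First insight: x = -\frac{7}{9} and the two geometric factors (C = 1/4, x = -7/9) combine into one argument.
Consecutive-term ratio: r(k) = -\frac{7}{9} * (k-\frac{1}{5}) (k+\frac{7}{4}) / [(k+\frac{6}{5}) (k+1)] - rational; roots negated = parameters, x = -\frac{7}{9}, C = \frac{1}{4}.


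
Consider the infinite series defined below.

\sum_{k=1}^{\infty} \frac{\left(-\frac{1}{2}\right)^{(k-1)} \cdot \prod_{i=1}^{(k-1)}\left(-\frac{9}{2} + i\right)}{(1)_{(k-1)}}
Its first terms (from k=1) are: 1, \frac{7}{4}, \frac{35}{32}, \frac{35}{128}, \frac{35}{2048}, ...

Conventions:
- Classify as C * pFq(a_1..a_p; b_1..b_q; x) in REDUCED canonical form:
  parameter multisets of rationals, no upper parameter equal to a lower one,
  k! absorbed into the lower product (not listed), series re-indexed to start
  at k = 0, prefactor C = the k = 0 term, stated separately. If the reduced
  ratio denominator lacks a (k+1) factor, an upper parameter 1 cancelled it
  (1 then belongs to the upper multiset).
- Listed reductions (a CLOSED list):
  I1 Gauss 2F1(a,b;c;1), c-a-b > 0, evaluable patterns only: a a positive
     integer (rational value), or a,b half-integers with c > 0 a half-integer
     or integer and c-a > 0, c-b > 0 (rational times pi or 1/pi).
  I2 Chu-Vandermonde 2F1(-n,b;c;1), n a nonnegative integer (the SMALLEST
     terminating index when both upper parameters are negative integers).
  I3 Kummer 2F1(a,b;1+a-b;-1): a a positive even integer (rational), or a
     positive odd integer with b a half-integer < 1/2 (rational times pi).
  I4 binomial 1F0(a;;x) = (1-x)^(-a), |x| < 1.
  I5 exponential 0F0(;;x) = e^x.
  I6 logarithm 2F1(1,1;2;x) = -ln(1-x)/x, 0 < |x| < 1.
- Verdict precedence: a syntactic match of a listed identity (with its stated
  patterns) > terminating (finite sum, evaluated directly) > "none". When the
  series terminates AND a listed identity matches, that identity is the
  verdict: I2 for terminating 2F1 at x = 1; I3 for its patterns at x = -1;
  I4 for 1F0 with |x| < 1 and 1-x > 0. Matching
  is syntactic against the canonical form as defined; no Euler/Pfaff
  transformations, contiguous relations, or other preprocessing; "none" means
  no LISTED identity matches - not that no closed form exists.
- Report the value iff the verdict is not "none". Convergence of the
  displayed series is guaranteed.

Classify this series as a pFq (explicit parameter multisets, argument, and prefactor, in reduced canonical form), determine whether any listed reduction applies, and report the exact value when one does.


Classification (C = 1): 1F0 with upper {-\frac{7}{2}}, lower {-}, argument x = -\frac{1}{2}. Verdict: the binomial series (I4) applies (the 1F0 binomial series: exponent 7/2, x = -\frac{1}{2}). Sum: \left(\frac{3}{2}\right)^{\frac{7}{2}}.

First insight: t_0 being 1, (1)_k (C = 1, x = -1/2) is k! itself.
Term ratio: r(k) = -\frac{1}{2} * (k-\frac{7}{2}) / [(k+1)] - rational in k, leading ratio -\frac{1}{2}; with t_0 = 1, classification follows.


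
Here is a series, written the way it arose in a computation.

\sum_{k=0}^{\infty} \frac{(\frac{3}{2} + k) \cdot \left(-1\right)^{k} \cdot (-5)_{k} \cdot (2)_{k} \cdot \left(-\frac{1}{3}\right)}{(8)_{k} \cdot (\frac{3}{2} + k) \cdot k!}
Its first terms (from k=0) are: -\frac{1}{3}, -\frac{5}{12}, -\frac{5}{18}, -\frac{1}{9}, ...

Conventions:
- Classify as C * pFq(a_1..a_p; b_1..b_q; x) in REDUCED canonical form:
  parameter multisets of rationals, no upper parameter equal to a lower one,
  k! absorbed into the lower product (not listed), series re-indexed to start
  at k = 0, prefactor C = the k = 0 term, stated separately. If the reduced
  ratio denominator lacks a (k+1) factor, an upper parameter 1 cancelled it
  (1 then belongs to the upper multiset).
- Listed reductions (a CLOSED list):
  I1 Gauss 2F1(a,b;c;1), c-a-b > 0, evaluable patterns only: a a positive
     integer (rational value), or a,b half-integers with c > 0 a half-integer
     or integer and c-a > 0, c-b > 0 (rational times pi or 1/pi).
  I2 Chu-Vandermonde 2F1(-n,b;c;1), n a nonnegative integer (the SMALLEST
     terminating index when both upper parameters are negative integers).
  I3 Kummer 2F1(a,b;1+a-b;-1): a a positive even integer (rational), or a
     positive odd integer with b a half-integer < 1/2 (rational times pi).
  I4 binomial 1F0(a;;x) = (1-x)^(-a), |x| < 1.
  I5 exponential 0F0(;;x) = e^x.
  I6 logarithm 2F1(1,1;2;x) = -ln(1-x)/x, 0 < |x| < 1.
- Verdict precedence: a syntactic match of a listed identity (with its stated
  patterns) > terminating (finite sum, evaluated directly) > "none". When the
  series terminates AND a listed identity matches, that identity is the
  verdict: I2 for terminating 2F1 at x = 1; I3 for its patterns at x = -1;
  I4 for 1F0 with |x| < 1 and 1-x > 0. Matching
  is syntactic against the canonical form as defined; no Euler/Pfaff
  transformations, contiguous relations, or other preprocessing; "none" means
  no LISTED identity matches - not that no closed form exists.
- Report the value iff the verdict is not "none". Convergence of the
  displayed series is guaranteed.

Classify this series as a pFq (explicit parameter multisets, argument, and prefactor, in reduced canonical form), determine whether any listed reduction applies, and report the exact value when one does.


Classification (C = -\frac{1}{3}): 2F1 with upper {-5, 2}, lower {8}, argument x = -1. Verdict (x = -1): Kummer's theorem (I3) applies (x = -1; c = 8 equals 1+a-b for upper {-5, 2}: listed pattern). Its exact value is -\frac{7}{6}.

The tell: t_0 = -\frac{1}{3} here, and the factor k + 3/2 cancels (top and bottom), leaving C = -1/3, x = -1.
Ratio: r(k) = -1 * (k-5) (k+2) / [(k+8) (k+1)] - poly over poly, x = -1 from leading terms; C = -\frac{1}{3} at k = 0.


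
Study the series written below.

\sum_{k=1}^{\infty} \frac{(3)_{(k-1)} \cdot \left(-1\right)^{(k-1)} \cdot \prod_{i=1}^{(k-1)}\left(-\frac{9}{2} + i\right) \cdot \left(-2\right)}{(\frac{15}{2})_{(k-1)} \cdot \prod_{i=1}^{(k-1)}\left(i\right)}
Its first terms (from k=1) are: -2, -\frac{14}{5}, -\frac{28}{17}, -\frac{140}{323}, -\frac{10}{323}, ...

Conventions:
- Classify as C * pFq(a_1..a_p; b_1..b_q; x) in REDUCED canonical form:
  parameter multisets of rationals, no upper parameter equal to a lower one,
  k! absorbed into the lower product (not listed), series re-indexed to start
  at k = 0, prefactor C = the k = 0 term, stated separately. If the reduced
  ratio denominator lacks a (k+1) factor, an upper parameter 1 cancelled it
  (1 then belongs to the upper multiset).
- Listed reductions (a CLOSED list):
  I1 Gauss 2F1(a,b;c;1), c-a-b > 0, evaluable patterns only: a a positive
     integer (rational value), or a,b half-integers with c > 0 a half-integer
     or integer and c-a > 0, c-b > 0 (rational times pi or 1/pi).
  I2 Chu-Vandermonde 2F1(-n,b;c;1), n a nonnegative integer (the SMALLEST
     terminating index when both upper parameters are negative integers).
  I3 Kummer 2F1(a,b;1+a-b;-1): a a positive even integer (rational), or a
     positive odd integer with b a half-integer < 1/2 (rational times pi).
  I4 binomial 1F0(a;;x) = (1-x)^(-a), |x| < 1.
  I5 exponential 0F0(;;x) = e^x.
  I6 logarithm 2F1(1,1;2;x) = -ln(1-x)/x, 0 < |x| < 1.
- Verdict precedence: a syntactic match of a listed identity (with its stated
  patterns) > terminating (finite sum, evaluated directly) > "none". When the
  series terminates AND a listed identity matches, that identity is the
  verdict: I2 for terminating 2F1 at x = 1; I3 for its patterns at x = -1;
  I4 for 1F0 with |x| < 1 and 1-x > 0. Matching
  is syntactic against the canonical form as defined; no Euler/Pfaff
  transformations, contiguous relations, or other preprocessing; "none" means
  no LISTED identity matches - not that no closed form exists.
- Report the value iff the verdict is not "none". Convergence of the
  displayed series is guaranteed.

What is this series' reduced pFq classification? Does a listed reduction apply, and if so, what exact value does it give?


Key step: with t_0 = -2, the product of the first k integers (prefactor -2) is k!.
Adjacent-term ratio: r(k) = -1 * (k-\frac{7}{2}) (k+3) / [(k+\frac{15}{2}) (k+1)] - rational in k. x = -1; t_0 = -2; negate the roots.

At argument -1: a 2F1 with upper {-\frac{7}{2}, 3}, lower {\frac{15}{2}}, scaled by C = -2. Verdict (x = -1): Kummer's theorem (I3) applies (x = -1; c = \frac{15}{2} equals 1+a-b for upper {-\frac{7}{2}, 3}: listed pattern). Its exact value is \left(-\frac{9009}{4096}\right) \cdot \pi.


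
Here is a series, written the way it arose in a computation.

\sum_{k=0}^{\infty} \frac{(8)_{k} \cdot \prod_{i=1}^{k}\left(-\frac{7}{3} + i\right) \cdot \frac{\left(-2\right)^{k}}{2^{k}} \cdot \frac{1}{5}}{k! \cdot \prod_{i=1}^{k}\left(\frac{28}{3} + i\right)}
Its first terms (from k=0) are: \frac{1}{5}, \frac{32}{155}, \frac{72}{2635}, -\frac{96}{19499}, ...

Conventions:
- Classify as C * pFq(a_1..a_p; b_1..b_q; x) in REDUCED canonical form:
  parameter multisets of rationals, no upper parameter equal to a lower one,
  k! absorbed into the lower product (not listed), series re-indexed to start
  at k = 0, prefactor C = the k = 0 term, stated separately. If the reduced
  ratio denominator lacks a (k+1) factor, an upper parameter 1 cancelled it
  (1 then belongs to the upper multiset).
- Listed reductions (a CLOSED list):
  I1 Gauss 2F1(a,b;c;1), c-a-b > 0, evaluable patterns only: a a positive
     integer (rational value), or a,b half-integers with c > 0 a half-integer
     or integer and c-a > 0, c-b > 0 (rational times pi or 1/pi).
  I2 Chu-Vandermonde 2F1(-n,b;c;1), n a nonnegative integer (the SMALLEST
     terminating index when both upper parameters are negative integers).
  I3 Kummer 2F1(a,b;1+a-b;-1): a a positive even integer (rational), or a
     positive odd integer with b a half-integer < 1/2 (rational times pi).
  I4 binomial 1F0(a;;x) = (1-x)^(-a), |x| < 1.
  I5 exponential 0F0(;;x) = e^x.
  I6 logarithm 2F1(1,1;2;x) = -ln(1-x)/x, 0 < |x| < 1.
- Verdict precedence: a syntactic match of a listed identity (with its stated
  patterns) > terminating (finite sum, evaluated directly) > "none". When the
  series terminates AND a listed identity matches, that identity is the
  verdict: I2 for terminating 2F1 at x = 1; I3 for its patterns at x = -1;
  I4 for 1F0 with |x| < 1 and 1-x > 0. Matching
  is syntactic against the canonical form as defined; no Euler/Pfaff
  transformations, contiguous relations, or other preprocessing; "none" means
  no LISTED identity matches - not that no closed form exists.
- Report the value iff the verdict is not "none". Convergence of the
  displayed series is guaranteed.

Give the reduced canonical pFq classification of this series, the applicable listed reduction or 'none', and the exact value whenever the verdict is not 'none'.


Canonical form: C = \frac{1}{5} times 2F1 with upper {-\frac{4}{3}, 8}, lower {\frac{31}{3}}, x = -1. Verdict (x = -1): Kummer's theorem (I3) applies (x = -1; c = \frac{31}{3} equals 1+a-b for upper {-\frac{4}{3}, 8}: listed pattern). Sum: \frac{209}{486}.

Key step: x = -1 and the running product (prefactor 1/5) telescopes to a rising factorial.
Term ratio: r(k) = -1 * (k-\frac{4}{3}) (k+8) / [(k+\frac{31}{3}) (k+1)] - rational in k, leading ratio -1; with t_0 = \frac{1}{5}, classification follows.


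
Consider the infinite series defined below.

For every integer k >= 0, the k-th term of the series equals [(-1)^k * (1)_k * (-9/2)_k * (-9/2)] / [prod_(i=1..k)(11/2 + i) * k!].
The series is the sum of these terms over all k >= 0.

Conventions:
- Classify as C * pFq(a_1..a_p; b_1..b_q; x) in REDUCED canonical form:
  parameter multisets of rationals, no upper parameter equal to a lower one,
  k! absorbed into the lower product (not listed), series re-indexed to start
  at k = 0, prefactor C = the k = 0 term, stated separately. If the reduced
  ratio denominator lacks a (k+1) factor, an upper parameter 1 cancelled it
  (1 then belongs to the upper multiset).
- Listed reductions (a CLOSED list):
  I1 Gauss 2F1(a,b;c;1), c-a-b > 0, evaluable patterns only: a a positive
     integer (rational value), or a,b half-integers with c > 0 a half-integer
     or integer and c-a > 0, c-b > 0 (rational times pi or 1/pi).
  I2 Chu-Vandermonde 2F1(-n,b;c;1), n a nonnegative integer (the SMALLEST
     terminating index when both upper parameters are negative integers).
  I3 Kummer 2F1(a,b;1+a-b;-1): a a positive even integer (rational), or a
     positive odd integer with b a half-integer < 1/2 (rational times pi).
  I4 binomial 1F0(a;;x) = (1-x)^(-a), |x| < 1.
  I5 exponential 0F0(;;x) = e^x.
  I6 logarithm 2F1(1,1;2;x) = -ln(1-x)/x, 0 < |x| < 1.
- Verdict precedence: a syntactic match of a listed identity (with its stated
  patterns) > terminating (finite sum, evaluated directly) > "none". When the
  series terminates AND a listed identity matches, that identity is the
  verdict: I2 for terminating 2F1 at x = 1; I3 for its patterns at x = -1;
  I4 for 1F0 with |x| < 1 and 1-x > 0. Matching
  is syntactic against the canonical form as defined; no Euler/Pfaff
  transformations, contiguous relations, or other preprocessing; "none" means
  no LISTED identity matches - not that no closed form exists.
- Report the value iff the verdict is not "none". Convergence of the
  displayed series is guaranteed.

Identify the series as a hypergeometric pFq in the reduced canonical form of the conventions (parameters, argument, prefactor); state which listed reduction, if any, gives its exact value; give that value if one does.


Classification (C = -9/2): 2F1 with upper {-9/2, 1}, lower {13/2}, argument x = -1. Verdict: Kummer (I3) applies (x = -1; c = 13/2 equals 1+a-b for upper {-9/2, 1}: listed pattern). Its exact value is (-6237/2048) * pi.

Key step: t_0 being -9/2, the lower running product (C = -9/2, x = -1) is a rising factorial.
Ratio: r(k) = (-1) * (k-9/2) (k+1) / [(k+13/2) (k+1)] - poly over poly, x = (-1) from leading terms; C = -9/2 at k = 0.


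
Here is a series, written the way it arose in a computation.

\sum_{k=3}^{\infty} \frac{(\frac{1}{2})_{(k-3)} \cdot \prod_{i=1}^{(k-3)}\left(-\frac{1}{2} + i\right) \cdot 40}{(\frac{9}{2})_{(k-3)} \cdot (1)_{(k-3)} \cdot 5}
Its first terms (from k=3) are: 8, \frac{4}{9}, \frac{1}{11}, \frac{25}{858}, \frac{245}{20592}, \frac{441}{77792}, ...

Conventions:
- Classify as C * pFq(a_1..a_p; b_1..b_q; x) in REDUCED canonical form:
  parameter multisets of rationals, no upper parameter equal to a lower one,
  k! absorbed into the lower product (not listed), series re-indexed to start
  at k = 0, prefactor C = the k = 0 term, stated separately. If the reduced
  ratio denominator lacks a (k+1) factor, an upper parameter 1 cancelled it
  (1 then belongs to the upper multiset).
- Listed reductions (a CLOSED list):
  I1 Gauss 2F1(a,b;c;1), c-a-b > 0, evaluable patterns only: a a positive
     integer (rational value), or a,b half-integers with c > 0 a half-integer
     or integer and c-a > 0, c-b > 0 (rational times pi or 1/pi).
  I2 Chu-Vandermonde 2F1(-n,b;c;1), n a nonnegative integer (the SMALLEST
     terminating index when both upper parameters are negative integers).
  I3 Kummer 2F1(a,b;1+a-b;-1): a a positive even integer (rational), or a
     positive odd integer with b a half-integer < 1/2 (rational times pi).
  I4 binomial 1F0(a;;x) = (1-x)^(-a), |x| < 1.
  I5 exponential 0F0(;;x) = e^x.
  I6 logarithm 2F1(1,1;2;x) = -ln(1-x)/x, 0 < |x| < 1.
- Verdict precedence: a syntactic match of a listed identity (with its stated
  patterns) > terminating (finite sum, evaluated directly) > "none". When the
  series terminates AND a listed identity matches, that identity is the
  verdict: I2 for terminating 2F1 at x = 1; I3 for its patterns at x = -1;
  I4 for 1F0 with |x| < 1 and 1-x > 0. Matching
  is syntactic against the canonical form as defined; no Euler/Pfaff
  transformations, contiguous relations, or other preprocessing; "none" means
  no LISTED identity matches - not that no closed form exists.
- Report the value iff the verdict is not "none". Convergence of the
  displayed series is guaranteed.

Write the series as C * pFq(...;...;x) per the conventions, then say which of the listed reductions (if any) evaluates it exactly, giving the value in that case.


Prefactor 8, argument 1: 2F1 with upper {\frac{1}{2}, \frac{1}{2}} over lower {\frac{9}{2}}. Verdict: Gauss's theorem I1 (half-integer case) applies (x = 1; upper {\frac{1}{2}, \frac{1}{2}} half-integers, c = \frac{9}{2} in the evaluable pattern). Its exact value is \frac{175}{64} \cdot \pi.

The tell: with t_0 = 8, the running product (prefactor 8) telescopes to a rising factorial.
Step ratio: r(k) = 1 * (k+\frac{1}{2}) (k+\frac{1}{2}) / [(k+\frac{9}{2}) (k+1)] - poly over poly, x = 1 from leading terms; C = 8 at k = 0.


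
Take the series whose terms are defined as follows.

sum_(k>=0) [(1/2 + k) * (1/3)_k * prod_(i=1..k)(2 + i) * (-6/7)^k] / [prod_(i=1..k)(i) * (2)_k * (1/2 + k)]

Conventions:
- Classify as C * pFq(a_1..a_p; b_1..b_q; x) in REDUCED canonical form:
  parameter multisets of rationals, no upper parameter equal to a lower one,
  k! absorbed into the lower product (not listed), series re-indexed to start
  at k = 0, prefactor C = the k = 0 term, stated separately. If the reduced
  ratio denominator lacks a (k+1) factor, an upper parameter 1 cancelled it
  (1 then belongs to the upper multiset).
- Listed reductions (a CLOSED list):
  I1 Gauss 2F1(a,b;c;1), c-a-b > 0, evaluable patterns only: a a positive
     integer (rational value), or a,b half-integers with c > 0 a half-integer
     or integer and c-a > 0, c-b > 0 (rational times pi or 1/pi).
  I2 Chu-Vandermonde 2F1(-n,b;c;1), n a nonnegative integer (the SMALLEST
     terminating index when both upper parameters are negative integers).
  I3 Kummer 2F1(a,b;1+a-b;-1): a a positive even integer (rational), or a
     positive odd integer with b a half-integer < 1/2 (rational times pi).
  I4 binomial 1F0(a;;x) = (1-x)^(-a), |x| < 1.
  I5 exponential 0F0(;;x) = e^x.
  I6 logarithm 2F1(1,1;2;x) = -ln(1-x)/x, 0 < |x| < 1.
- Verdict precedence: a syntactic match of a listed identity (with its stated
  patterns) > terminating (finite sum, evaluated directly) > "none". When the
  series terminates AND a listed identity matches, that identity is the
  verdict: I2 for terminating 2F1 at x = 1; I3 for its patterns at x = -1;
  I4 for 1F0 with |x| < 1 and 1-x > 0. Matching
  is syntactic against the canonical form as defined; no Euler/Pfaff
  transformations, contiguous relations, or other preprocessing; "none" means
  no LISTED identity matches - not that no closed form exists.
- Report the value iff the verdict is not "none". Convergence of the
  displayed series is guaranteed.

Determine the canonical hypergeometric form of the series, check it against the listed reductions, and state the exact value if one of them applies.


Reduced: x = -6/7, 2F1, upper = {1/3, 3}, lower = {2}, C = 1. Verdict: none (x = -6/7): each listed identity misses the multisets {1/3, 3} ; {2}.

Structural cue: from the first term 1: the product of the first k integers (C = 1) is k!.
Step ratio: r(k) = (-6/7) * (k+1/3) (k+3) / [(k+2) (k+1)] - rational; roots negated = parameters, x = (-6/7), C = 1.


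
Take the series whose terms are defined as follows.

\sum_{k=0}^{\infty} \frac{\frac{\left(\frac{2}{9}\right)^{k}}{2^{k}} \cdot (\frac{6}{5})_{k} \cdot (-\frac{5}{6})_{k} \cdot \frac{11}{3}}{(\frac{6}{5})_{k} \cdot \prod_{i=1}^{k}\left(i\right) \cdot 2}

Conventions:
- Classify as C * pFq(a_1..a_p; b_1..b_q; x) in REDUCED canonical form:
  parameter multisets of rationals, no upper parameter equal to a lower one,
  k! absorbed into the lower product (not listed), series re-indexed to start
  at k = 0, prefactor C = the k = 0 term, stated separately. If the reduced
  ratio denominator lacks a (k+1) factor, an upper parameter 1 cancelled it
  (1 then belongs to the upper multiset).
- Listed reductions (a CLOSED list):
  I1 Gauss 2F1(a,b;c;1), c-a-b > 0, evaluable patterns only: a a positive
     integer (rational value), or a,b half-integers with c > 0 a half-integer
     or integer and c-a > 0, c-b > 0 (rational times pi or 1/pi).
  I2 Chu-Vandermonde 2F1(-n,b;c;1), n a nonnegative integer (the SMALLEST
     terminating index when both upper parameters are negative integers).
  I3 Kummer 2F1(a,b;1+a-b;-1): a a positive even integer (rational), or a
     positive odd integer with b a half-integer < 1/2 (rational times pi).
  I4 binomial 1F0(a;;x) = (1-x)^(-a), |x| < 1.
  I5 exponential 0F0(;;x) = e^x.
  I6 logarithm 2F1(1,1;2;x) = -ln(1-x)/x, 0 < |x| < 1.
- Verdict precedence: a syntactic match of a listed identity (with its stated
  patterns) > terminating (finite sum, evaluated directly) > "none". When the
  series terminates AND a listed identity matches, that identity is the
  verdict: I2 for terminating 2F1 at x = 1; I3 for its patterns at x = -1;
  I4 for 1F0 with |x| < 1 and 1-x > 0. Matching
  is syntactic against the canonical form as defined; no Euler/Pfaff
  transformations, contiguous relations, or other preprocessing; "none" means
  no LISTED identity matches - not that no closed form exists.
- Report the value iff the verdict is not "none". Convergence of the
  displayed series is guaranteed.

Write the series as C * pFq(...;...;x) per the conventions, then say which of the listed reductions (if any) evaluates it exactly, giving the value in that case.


Reduced: x = \frac{1}{9}, 1F0, upper = {-\frac{5}{6}}, lower = {-}, C = \frac{11}{6}. Verdict (x = \frac{1}{9}): binomial (I4) applies (the 1F0 binomial series: exponent 5/6, x = \frac{1}{9}). Exact value: \frac{11}{6} \cdot \left(\frac{8}{9}\right)^{\frac{5}{6}}.

Key step: t_0 being \frac{11}{6}, the parameter 6/5 appears in both the upper and lower lists and cancels.
Consecutive-term ratio: r(k) = \frac{1}{9} * (k-\frac{5}{6}) / [(k+1)] - rational in k. x = \frac{1}{9}; t_0 = \frac{11}{6}; negate the roots.


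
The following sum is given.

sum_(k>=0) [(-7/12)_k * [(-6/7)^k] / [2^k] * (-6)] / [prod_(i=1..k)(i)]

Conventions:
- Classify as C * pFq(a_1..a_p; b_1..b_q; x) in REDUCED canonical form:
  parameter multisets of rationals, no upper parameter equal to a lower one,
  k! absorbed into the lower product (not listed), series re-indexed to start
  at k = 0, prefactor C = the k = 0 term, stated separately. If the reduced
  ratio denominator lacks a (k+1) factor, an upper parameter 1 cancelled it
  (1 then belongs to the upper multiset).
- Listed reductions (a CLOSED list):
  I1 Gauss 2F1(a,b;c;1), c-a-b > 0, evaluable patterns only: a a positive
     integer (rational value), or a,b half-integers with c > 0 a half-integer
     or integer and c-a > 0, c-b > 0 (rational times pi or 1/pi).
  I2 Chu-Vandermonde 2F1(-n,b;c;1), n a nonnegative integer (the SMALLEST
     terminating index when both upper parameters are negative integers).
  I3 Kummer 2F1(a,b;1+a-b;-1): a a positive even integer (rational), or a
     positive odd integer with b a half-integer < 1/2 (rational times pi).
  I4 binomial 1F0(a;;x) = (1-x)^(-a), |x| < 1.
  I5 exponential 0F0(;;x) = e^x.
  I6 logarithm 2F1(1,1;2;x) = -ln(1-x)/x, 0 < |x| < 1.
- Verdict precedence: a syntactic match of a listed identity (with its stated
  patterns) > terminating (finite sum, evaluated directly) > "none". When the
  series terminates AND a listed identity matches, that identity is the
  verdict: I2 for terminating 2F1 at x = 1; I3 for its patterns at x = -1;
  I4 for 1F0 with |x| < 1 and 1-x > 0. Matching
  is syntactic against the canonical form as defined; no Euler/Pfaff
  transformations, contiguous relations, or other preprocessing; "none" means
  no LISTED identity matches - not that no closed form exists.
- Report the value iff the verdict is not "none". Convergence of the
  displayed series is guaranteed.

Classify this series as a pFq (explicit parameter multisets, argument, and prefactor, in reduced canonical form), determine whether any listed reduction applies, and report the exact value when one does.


This is -6 * 1F0(-7/12; -; -3/7) in reduced canonical form. Verdict at x = -3/7: the I4 binomial reduction matches (the 1F0 binomial series: exponent 7/12, x = -3/7). Sum: (-6) * (10/7)^(7/12).

The tell: t_0 being -6, the two k-th powers (prefactor -6) combine into one argument.
Consecutive-term ratio: r(k) = (-3/7) * (k-7/12) / [(k+1)] - poly over poly, x = (-3/7) from leading terms; C = -6 at k = 0.
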